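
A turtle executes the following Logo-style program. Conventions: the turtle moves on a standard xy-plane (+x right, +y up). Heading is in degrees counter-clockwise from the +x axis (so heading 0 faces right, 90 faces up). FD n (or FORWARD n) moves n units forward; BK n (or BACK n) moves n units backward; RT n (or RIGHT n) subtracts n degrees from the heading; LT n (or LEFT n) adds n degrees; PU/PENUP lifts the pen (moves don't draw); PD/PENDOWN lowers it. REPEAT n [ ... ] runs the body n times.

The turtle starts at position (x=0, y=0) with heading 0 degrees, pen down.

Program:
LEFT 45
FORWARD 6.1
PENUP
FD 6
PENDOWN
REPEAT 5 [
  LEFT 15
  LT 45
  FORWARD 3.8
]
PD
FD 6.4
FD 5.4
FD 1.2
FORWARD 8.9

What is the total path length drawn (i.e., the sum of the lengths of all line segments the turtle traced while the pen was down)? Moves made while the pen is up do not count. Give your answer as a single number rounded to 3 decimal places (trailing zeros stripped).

Executing turtle program step by step:
Start: pos=(0,0), heading=0, pen down
LT 45: heading 0 -> 45
FD 6.1: (0,0) -> (4.313,4.313) [heading=45, draw]
PU: pen up
FD 6: (4.313,4.313) -> (8.556,8.556) [heading=45, move]
PD: pen down
REPEAT 5 [
  -- iteration 1/5 --
  LT 15: heading 45 -> 60
  LT 45: heading 60 -> 105
  FD 3.8: (8.556,8.556) -> (7.572,12.227) [heading=105, draw]
  -- iteration 2/5 --
  LT 15: heading 105 -> 120
  LT 45: heading 120 -> 165
  FD 3.8: (7.572,12.227) -> (3.902,13.21) [heading=165, draw]
  -- iteration 3/5 --
  LT 15: heading 165 -> 180
  LT 45: heading 180 -> 225
  FD 3.8: (3.902,13.21) -> (1.215,10.523) [heading=225, draw]
  -- iteration 4/5 --
  LT 15: heading 225 -> 240
  LT 45: heading 240 -> 285
  FD 3.8: (1.215,10.523) -> (2.198,6.852) [heading=285, draw]
  -- iteration 5/5 --
  LT 15: heading 285 -> 300
  LT 45: heading 300 -> 345
  FD 3.8: (2.198,6.852) -> (5.869,5.869) [heading=345, draw]
]
PD: pen down
FD 6.4: (5.869,5.869) -> (12.051,4.213) [heading=345, draw]
FD 5.4: (12.051,4.213) -> (17.267,2.815) [heading=345, draw]
FD 1.2: (17.267,2.815) -> (18.426,2.504) [heading=345, draw]
FD 8.9: (18.426,2.504) -> (27.023,0.201) [heading=345, draw]
Final: pos=(27.023,0.201), heading=345, 10 segment(s) drawn

Segment lengths:
  seg 1: (0,0) -> (4.313,4.313), length = 6.1
  seg 2: (8.556,8.556) -> (7.572,12.227), length = 3.8
  seg 3: (7.572,12.227) -> (3.902,13.21), length = 3.8
  seg 4: (3.902,13.21) -> (1.215,10.523), length = 3.8
  seg 5: (1.215,10.523) -> (2.198,6.852), length = 3.8
  seg 6: (2.198,6.852) -> (5.869,5.869), length = 3.8
  seg 7: (5.869,5.869) -> (12.051,4.213), length = 6.4
  seg 8: (12.051,4.213) -> (17.267,2.815), length = 5.4
  seg 9: (17.267,2.815) -> (18.426,2.504), length = 1.2
  seg 10: (18.426,2.504) -> (27.023,0.201), length = 8.9
Total = 47

Answer: 47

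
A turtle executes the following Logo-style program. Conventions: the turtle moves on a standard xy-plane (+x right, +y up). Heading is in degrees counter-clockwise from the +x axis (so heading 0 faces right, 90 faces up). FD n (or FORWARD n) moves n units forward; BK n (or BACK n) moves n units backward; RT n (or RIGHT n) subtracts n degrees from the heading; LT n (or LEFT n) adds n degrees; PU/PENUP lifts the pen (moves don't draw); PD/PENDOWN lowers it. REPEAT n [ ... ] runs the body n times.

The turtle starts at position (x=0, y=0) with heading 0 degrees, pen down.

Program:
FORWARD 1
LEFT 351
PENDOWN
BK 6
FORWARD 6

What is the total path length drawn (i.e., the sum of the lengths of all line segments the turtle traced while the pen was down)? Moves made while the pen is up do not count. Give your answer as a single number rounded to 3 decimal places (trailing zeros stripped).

Executing turtle program step by step:
Start: pos=(0,0), heading=0, pen down
FD 1: (0,0) -> (1,0) [heading=0, draw]
LT 351: heading 0 -> 351
PD: pen down
BK 6: (1,0) -> (-4.926,0.939) [heading=351, draw]
FD 6: (-4.926,0.939) -> (1,0) [heading=351, draw]
Final: pos=(1,0), heading=351, 3 segment(s) drawn

Segment lengths:
  seg 1: (0,0) -> (1,0), length = 1
  seg 2: (1,0) -> (-4.926,0.939), length = 6
  seg 3: (-4.926,0.939) -> (1,0), length = 6
Total = 13

Answer: 13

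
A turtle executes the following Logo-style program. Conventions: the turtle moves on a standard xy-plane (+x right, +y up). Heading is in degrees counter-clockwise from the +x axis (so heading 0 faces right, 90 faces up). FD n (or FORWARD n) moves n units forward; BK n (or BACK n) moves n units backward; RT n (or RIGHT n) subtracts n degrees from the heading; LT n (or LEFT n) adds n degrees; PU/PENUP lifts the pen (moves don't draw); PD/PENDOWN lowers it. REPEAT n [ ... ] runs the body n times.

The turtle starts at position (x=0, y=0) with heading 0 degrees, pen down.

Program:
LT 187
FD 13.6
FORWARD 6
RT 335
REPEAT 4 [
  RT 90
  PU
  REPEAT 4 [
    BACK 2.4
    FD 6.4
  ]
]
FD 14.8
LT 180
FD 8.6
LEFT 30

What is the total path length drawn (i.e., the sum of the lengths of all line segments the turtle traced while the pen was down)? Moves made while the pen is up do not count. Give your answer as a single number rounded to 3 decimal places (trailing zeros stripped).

Answer: 19.6

Derivation:
Executing turtle program step by step:
Start: pos=(0,0), heading=0, pen down
LT 187: heading 0 -> 187
FD 13.6: (0,0) -> (-13.499,-1.657) [heading=187, draw]
FD 6: (-13.499,-1.657) -> (-19.454,-2.389) [heading=187, draw]
RT 335: heading 187 -> 212
REPEAT 4 [
  -- iteration 1/4 --
  RT 90: heading 212 -> 122
  PU: pen up
  REPEAT 4 [
    -- iteration 1/4 --
    BK 2.4: (-19.454,-2.389) -> (-18.182,-4.424) [heading=122, move]
    FD 6.4: (-18.182,-4.424) -> (-21.574,1.004) [heading=122, move]
    -- iteration 2/4 --
    BK 2.4: (-21.574,1.004) -> (-20.302,-1.032) [heading=122, move]
    FD 6.4: (-20.302,-1.032) -> (-23.693,4.396) [heading=122, move]
    -- iteration 3/4 --
    BK 2.4: (-23.693,4.396) -> (-22.421,2.36) [heading=122, move]
    FD 6.4: (-22.421,2.36) -> (-25.813,7.788) [heading=122, move]
    -- iteration 4/4 --
    BK 2.4: (-25.813,7.788) -> (-24.541,5.753) [heading=122, move]
    FD 6.4: (-24.541,5.753) -> (-27.933,11.18) [heading=122, move]
  ]
  -- iteration 2/4 --
  RT 90: heading 122 -> 32
  PU: pen up
  REPEAT 4 [
    -- iteration 1/4 --
    BK 2.4: (-27.933,11.18) -> (-29.968,9.908) [heading=32, move]
    FD 6.4: (-29.968,9.908) -> (-24.54,13.3) [heading=32, move]
    -- iteration 2/4 --
    BK 2.4: (-24.54,13.3) -> (-26.576,12.028) [heading=32, move]
    FD 6.4: (-26.576,12.028) -> (-21.148,15.419) [heading=32, move]
    -- iteration 3/4 --
    BK 2.4: (-21.148,15.419) -> (-23.184,14.148) [heading=32, move]
    FD 6.4: (-23.184,14.148) -> (-17.756,17.539) [heading=32, move]
    -- iteration 4/4 --
    BK 2.4: (-17.756,17.539) -> (-19.791,16.267) [heading=32, move]
    FD 6.4: (-19.791,16.267) -> (-14.364,19.659) [heading=32, move]
  ]
  -- iteration 3/4 --
  RT 90: heading 32 -> 302
  PU: pen up
  REPEAT 4 [
    -- iteration 1/4 --
    BK 2.4: (-14.364,19.659) -> (-15.636,21.694) [heading=302, move]
    FD 6.4: (-15.636,21.694) -> (-12.244,16.267) [heading=302, move]
    -- iteration 2/4 --
    BK 2.4: (-12.244,16.267) -> (-13.516,18.302) [heading=302, move]
    FD 6.4: (-13.516,18.302) -> (-10.124,12.874) [heading=302, move]
    -- iteration 3/4 --
    BK 2.4: (-10.124,12.874) -> (-11.396,14.91) [heading=302, move]
    FD 6.4: (-11.396,14.91) -> (-8.005,9.482) [heading=302, move]
    -- iteration 4/4 --
    BK 2.4: (-8.005,9.482) -> (-9.277,11.518) [heading=302, move]
    FD 6.4: (-9.277,11.518) -> (-5.885,6.09) [heading=302, move]
  ]
  -- iteration 4/4 --
  RT 90: heading 302 -> 212
  PU: pen up
  REPEAT 4 [
    -- iteration 1/4 --
    BK 2.4: (-5.885,6.09) -> (-3.85,7.362) [heading=212, move]
    FD 6.4: (-3.85,7.362) -> (-9.277,3.97) [heading=212, move]
    -- iteration 2/4 --
    BK 2.4: (-9.277,3.97) -> (-7.242,5.242) [heading=212, move]
    FD 6.4: (-7.242,5.242) -> (-12.67,1.851) [heading=212, move]
    -- iteration 3/4 --
    BK 2.4: (-12.67,1.851) -> (-10.634,3.123) [heading=212, move]
    FD 6.4: (-10.634,3.123) -> (-16.062,-0.269) [heading=212, move]
    -- iteration 4/4 --
    BK 2.4: (-16.062,-0.269) -> (-14.026,1.003) [heading=212, move]
    FD 6.4: (-14.026,1.003) -> (-19.454,-2.389) [heading=212, move]
  ]
]
FD 14.8: (-19.454,-2.389) -> (-32.005,-10.231) [heading=212, move]
LT 180: heading 212 -> 32
FD 8.6: (-32.005,-10.231) -> (-24.712,-5.674) [heading=32, move]
LT 30: heading 32 -> 62
Final: pos=(-24.712,-5.674), heading=62, 2 segment(s) drawn

Segment lengths:
  seg 1: (0,0) -> (-13.499,-1.657), length = 13.6
  seg 2: (-13.499,-1.657) -> (-19.454,-2.389), length = 6
Total = 19.6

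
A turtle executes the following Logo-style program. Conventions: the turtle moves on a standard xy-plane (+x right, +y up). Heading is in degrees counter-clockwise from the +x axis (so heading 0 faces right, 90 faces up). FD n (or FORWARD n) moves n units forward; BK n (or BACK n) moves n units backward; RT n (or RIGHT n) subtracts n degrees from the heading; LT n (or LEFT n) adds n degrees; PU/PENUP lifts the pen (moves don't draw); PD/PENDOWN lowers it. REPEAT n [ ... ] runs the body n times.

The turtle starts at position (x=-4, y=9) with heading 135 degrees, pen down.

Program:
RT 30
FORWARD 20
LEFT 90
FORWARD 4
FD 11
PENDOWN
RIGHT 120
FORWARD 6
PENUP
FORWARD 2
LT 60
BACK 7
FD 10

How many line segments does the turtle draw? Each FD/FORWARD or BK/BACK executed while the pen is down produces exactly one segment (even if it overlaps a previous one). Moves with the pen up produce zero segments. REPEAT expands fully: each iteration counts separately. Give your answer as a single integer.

Executing turtle program step by step:
Start: pos=(-4,9), heading=135, pen down
RT 30: heading 135 -> 105
FD 20: (-4,9) -> (-9.176,28.319) [heading=105, draw]
LT 90: heading 105 -> 195
FD 4: (-9.176,28.319) -> (-13.04,27.283) [heading=195, draw]
FD 11: (-13.04,27.283) -> (-23.665,24.436) [heading=195, draw]
PD: pen down
RT 120: heading 195 -> 75
FD 6: (-23.665,24.436) -> (-22.112,30.232) [heading=75, draw]
PU: pen up
FD 2: (-22.112,30.232) -> (-21.595,32.164) [heading=75, move]
LT 60: heading 75 -> 135
BK 7: (-21.595,32.164) -> (-16.645,27.214) [heading=135, move]
FD 10: (-16.645,27.214) -> (-23.716,34.285) [heading=135, move]
Final: pos=(-23.716,34.285), heading=135, 4 segment(s) drawn
Segments drawn: 4

Answer: 4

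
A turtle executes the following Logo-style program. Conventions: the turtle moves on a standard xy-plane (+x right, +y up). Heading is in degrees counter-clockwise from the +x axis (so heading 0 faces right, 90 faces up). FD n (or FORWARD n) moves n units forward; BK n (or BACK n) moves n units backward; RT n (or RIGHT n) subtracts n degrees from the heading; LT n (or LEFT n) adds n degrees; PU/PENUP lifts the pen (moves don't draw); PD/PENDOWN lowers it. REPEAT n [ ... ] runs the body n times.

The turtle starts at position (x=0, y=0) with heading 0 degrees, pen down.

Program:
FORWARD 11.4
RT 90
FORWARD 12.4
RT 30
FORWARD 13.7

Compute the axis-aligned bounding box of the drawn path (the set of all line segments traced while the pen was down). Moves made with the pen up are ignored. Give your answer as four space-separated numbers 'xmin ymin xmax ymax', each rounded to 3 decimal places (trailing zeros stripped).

Executing turtle program step by step:
Start: pos=(0,0), heading=0, pen down
FD 11.4: (0,0) -> (11.4,0) [heading=0, draw]
RT 90: heading 0 -> 270
FD 12.4: (11.4,0) -> (11.4,-12.4) [heading=270, draw]
RT 30: heading 270 -> 240
FD 13.7: (11.4,-12.4) -> (4.55,-24.265) [heading=240, draw]
Final: pos=(4.55,-24.265), heading=240, 3 segment(s) drawn

Segment endpoints: x in {0, 4.55, 11.4}, y in {-24.265, -12.4, 0}
xmin=0, ymin=-24.265, xmax=11.4, ymax=0

Answer: 0 -24.265 11.4 0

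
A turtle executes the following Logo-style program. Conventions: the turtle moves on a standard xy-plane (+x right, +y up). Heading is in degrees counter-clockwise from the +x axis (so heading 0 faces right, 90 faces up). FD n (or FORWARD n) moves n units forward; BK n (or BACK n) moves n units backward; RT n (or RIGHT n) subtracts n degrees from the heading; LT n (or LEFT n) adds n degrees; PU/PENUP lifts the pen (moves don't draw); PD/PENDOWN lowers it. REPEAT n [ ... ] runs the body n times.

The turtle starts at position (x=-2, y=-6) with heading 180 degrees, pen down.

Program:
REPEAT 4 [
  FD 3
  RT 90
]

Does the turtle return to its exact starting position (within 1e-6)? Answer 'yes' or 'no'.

Executing turtle program step by step:
Start: pos=(-2,-6), heading=180, pen down
REPEAT 4 [
  -- iteration 1/4 --
  FD 3: (-2,-6) -> (-5,-6) [heading=180, draw]
  RT 90: heading 180 -> 90
  -- iteration 2/4 --
  FD 3: (-5,-6) -> (-5,-3) [heading=90, draw]
  RT 90: heading 90 -> 0
  -- iteration 3/4 --
  FD 3: (-5,-3) -> (-2,-3) [heading=0, draw]
  RT 90: heading 0 -> 270
  -- iteration 4/4 --
  FD 3: (-2,-3) -> (-2,-6) [heading=270, draw]
  RT 90: heading 270 -> 180
]
Final: pos=(-2,-6), heading=180, 4 segment(s) drawn

Start position: (-2, -6)
Final position: (-2, -6)
Distance = 0; < 1e-6 -> CLOSED

Answer: yes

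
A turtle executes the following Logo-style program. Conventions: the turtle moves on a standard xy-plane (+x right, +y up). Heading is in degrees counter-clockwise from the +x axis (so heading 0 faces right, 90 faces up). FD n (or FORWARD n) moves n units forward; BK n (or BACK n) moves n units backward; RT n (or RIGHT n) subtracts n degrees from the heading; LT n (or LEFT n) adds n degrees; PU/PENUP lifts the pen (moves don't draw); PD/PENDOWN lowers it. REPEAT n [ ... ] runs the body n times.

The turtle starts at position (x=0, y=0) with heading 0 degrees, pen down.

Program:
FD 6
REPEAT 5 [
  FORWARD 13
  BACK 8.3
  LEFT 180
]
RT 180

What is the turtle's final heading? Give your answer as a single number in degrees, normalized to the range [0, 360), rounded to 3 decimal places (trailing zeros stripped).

Executing turtle program step by step:
Start: pos=(0,0), heading=0, pen down
FD 6: (0,0) -> (6,0) [heading=0, draw]
REPEAT 5 [
  -- iteration 1/5 --
  FD 13: (6,0) -> (19,0) [heading=0, draw]
  BK 8.3: (19,0) -> (10.7,0) [heading=0, draw]
  LT 180: heading 0 -> 180
  -- iteration 2/5 --
  FD 13: (10.7,0) -> (-2.3,0) [heading=180, draw]
  BK 8.3: (-2.3,0) -> (6,0) [heading=180, draw]
  LT 180: heading 180 -> 0
  -- iteration 3/5 --
  FD 13: (6,0) -> (19,0) [heading=0, draw]
  BK 8.3: (19,0) -> (10.7,0) [heading=0, draw]
  LT 180: heading 0 -> 180
  -- iteration 4/5 --
  FD 13: (10.7,0) -> (-2.3,0) [heading=180, draw]
  BK 8.3: (-2.3,0) -> (6,0) [heading=180, draw]
  LT 180: heading 180 -> 0
  -- iteration 5/5 --
  FD 13: (6,0) -> (19,0) [heading=0, draw]
  BK 8.3: (19,0) -> (10.7,0) [heading=0, draw]
  LT 180: heading 0 -> 180
]
RT 180: heading 180 -> 0
Final: pos=(10.7,0), heading=0, 11 segment(s) drawn

Answer: 0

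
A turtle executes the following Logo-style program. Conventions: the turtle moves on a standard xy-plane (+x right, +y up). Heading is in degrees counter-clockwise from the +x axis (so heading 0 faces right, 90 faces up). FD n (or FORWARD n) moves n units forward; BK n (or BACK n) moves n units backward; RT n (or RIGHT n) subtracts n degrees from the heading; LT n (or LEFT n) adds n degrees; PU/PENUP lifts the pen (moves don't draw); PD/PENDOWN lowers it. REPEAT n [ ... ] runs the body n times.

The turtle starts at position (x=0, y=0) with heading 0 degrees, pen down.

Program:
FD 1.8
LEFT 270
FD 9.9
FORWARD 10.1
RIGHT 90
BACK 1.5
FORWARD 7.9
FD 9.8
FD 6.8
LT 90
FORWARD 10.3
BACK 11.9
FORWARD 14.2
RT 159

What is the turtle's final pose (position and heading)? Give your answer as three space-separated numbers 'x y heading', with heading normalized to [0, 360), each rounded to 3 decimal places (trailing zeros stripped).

Executing turtle program step by step:
Start: pos=(0,0), heading=0, pen down
FD 1.8: (0,0) -> (1.8,0) [heading=0, draw]
LT 270: heading 0 -> 270
FD 9.9: (1.8,0) -> (1.8,-9.9) [heading=270, draw]
FD 10.1: (1.8,-9.9) -> (1.8,-20) [heading=270, draw]
RT 90: heading 270 -> 180
BK 1.5: (1.8,-20) -> (3.3,-20) [heading=180, draw]
FD 7.9: (3.3,-20) -> (-4.6,-20) [heading=180, draw]
FD 9.8: (-4.6,-20) -> (-14.4,-20) [heading=180, draw]
FD 6.8: (-14.4,-20) -> (-21.2,-20) [heading=180, draw]
LT 90: heading 180 -> 270
FD 10.3: (-21.2,-20) -> (-21.2,-30.3) [heading=270, draw]
BK 11.9: (-21.2,-30.3) -> (-21.2,-18.4) [heading=270, draw]
FD 14.2: (-21.2,-18.4) -> (-21.2,-32.6) [heading=270, draw]
RT 159: heading 270 -> 111
Final: pos=(-21.2,-32.6), heading=111, 10 segment(s) drawn

Answer: -21.2 -32.6 111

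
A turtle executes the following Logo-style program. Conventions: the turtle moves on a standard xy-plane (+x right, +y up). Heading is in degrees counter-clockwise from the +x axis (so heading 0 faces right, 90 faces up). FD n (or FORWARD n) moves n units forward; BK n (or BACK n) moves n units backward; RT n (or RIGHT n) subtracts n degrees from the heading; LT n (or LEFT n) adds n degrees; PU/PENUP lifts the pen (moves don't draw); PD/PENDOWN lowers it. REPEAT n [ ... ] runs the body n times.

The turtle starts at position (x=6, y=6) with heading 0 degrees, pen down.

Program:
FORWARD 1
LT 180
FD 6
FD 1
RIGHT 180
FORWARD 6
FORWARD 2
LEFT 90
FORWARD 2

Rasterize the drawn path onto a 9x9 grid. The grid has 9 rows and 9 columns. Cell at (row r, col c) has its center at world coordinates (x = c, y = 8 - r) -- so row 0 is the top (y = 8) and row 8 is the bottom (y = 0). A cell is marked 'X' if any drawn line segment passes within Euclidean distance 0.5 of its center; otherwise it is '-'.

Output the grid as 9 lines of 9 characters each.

Answer: --------X
--------X
XXXXXXXXX
---------
---------
---------
---------
---------
---------

Derivation:
Segment 0: (6,6) -> (7,6)
Segment 1: (7,6) -> (1,6)
Segment 2: (1,6) -> (0,6)
Segment 3: (0,6) -> (6,6)
Segment 4: (6,6) -> (8,6)
Segment 5: (8,6) -> (8,8)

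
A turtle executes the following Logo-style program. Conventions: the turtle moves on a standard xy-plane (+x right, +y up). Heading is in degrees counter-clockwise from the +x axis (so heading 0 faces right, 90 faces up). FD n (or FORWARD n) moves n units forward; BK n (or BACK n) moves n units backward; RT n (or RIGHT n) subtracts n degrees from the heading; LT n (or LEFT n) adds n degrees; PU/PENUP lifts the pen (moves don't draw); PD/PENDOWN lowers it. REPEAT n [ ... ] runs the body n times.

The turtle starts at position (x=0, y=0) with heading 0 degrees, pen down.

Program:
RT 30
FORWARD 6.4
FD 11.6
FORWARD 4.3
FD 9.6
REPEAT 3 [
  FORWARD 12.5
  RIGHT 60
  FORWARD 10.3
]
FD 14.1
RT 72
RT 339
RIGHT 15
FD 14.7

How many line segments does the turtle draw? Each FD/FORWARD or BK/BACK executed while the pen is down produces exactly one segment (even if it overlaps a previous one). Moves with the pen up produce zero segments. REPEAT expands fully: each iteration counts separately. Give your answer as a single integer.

Answer: 12

Derivation:
Executing turtle program step by step:
Start: pos=(0,0), heading=0, pen down
RT 30: heading 0 -> 330
FD 6.4: (0,0) -> (5.543,-3.2) [heading=330, draw]
FD 11.6: (5.543,-3.2) -> (15.588,-9) [heading=330, draw]
FD 4.3: (15.588,-9) -> (19.312,-11.15) [heading=330, draw]
FD 9.6: (19.312,-11.15) -> (27.626,-15.95) [heading=330, draw]
REPEAT 3 [
  -- iteration 1/3 --
  FD 12.5: (27.626,-15.95) -> (38.452,-22.2) [heading=330, draw]
  RT 60: heading 330 -> 270
  FD 10.3: (38.452,-22.2) -> (38.452,-32.5) [heading=270, draw]
  -- iteration 2/3 --
  FD 12.5: (38.452,-32.5) -> (38.452,-45) [heading=270, draw]
  RT 60: heading 270 -> 210
  FD 10.3: (38.452,-45) -> (29.531,-50.15) [heading=210, draw]
  -- iteration 3/3 --
  FD 12.5: (29.531,-50.15) -> (18.706,-56.4) [heading=210, draw]
  RT 60: heading 210 -> 150
  FD 10.3: (18.706,-56.4) -> (9.786,-51.25) [heading=150, draw]
]
FD 14.1: (9.786,-51.25) -> (-2.425,-44.2) [heading=150, draw]
RT 72: heading 150 -> 78
RT 339: heading 78 -> 99
RT 15: heading 99 -> 84
FD 14.7: (-2.425,-44.2) -> (-0.888,-29.581) [heading=84, draw]
Final: pos=(-0.888,-29.581), heading=84, 12 segment(s) drawn
Segments drawn: 12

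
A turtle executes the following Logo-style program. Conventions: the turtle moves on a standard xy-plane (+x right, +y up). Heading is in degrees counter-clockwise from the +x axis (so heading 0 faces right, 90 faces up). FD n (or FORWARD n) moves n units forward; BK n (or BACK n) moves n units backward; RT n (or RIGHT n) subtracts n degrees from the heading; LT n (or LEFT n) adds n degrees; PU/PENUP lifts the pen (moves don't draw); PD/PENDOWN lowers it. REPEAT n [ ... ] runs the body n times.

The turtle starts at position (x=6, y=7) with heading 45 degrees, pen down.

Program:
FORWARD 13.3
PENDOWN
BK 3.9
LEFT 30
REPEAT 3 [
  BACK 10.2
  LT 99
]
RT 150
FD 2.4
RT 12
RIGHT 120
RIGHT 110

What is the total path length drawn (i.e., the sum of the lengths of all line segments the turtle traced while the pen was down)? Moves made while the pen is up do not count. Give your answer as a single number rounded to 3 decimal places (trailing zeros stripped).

Executing turtle program step by step:
Start: pos=(6,7), heading=45, pen down
FD 13.3: (6,7) -> (15.405,16.405) [heading=45, draw]
PD: pen down
BK 3.9: (15.405,16.405) -> (12.647,13.647) [heading=45, draw]
LT 30: heading 45 -> 75
REPEAT 3 [
  -- iteration 1/3 --
  BK 10.2: (12.647,13.647) -> (10.007,3.794) [heading=75, draw]
  LT 99: heading 75 -> 174
  -- iteration 2/3 --
  BK 10.2: (10.007,3.794) -> (20.151,2.728) [heading=174, draw]
  LT 99: heading 174 -> 273
  -- iteration 3/3 --
  BK 10.2: (20.151,2.728) -> (19.617,12.914) [heading=273, draw]
  LT 99: heading 273 -> 12
]
RT 150: heading 12 -> 222
FD 2.4: (19.617,12.914) -> (17.834,11.308) [heading=222, draw]
RT 12: heading 222 -> 210
RT 120: heading 210 -> 90
RT 110: heading 90 -> 340
Final: pos=(17.834,11.308), heading=340, 6 segment(s) drawn

Segment lengths:
  seg 1: (6,7) -> (15.405,16.405), length = 13.3
  seg 2: (15.405,16.405) -> (12.647,13.647), length = 3.9
  seg 3: (12.647,13.647) -> (10.007,3.794), length = 10.2
  seg 4: (10.007,3.794) -> (20.151,2.728), length = 10.2
  seg 5: (20.151,2.728) -> (19.617,12.914), length = 10.2
  seg 6: (19.617,12.914) -> (17.834,11.308), length = 2.4
Total = 50.2

Answer: 50.2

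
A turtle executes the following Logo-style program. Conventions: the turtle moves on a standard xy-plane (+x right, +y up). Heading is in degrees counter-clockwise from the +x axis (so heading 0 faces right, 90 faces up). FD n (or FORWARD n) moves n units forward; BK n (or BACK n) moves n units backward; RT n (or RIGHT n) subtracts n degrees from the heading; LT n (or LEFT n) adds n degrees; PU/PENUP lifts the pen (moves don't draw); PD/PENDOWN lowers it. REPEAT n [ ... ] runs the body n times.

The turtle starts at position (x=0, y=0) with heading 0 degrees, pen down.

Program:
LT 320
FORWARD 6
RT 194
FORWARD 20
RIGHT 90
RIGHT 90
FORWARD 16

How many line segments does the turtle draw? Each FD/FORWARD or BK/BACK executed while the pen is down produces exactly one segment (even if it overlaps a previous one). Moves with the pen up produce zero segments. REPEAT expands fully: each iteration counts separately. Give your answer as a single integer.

Executing turtle program step by step:
Start: pos=(0,0), heading=0, pen down
LT 320: heading 0 -> 320
FD 6: (0,0) -> (4.596,-3.857) [heading=320, draw]
RT 194: heading 320 -> 126
FD 20: (4.596,-3.857) -> (-7.159,12.324) [heading=126, draw]
RT 90: heading 126 -> 36
RT 90: heading 36 -> 306
FD 16: (-7.159,12.324) -> (2.245,-0.621) [heading=306, draw]
Final: pos=(2.245,-0.621), heading=306, 3 segment(s) drawn
Segments drawn: 3

Answer: 3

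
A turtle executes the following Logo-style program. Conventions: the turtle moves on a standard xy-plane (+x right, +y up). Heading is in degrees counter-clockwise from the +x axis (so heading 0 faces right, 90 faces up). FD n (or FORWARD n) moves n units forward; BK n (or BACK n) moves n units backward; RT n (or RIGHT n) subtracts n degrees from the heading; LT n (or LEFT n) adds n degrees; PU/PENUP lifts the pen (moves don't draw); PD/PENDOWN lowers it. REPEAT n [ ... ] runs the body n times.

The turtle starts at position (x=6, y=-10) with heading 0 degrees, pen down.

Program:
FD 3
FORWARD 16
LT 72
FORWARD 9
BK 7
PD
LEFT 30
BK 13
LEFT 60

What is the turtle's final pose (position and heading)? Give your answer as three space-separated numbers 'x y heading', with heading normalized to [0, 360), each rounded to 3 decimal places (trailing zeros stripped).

Answer: 28.321 -20.814 162

Derivation:
Executing turtle program step by step:
Start: pos=(6,-10), heading=0, pen down
FD 3: (6,-10) -> (9,-10) [heading=0, draw]
FD 16: (9,-10) -> (25,-10) [heading=0, draw]
LT 72: heading 0 -> 72
FD 9: (25,-10) -> (27.781,-1.44) [heading=72, draw]
BK 7: (27.781,-1.44) -> (25.618,-8.098) [heading=72, draw]
PD: pen down
LT 30: heading 72 -> 102
BK 13: (25.618,-8.098) -> (28.321,-20.814) [heading=102, draw]
LT 60: heading 102 -> 162
Final: pos=(28.321,-20.814), heading=162, 5 segment(s) drawn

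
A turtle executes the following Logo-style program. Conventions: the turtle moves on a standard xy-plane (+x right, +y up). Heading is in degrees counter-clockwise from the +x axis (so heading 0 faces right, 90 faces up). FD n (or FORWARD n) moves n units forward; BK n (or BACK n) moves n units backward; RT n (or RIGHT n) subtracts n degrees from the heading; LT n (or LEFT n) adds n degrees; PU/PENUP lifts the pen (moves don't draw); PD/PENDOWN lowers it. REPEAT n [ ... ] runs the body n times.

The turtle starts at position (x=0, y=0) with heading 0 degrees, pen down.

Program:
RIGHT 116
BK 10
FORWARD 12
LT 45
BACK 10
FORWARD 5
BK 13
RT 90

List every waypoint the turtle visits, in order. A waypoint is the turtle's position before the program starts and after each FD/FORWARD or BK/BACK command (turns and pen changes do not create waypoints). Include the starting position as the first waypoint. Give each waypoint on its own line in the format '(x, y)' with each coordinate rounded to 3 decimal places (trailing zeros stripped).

Answer: (0, 0)
(4.384, 8.988)
(-0.877, -1.798)
(-4.132, 7.658)
(-2.505, 2.93)
(-6.737, 15.222)

Derivation:
Executing turtle program step by step:
Start: pos=(0,0), heading=0, pen down
RT 116: heading 0 -> 244
BK 10: (0,0) -> (4.384,8.988) [heading=244, draw]
FD 12: (4.384,8.988) -> (-0.877,-1.798) [heading=244, draw]
LT 45: heading 244 -> 289
BK 10: (-0.877,-1.798) -> (-4.132,7.658) [heading=289, draw]
FD 5: (-4.132,7.658) -> (-2.505,2.93) [heading=289, draw]
BK 13: (-2.505,2.93) -> (-6.737,15.222) [heading=289, draw]
RT 90: heading 289 -> 199
Final: pos=(-6.737,15.222), heading=199, 5 segment(s) drawn
Waypoints (6 total):
(0, 0)
(4.384, 8.988)
(-0.877, -1.798)
(-4.132, 7.658)
(-2.505, 2.93)
(-6.737, 15.222)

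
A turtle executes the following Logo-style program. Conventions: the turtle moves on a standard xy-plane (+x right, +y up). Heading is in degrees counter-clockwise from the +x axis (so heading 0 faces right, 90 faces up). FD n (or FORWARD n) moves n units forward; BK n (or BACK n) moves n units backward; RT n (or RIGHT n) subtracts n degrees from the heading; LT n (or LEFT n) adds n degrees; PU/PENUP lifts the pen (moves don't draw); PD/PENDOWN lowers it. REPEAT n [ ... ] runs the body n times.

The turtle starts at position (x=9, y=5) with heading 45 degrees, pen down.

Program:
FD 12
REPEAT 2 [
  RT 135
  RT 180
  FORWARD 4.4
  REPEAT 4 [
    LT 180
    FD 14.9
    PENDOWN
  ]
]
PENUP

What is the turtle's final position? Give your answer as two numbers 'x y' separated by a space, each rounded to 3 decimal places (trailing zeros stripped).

Answer: 14.374 20.997

Derivation:
Executing turtle program step by step:
Start: pos=(9,5), heading=45, pen down
FD 12: (9,5) -> (17.485,13.485) [heading=45, draw]
REPEAT 2 [
  -- iteration 1/2 --
  RT 135: heading 45 -> 270
  RT 180: heading 270 -> 90
  FD 4.4: (17.485,13.485) -> (17.485,17.885) [heading=90, draw]
  REPEAT 4 [
    -- iteration 1/4 --
    LT 180: heading 90 -> 270
    FD 14.9: (17.485,17.885) -> (17.485,2.985) [heading=270, draw]
    PD: pen down
    -- iteration 2/4 --
    LT 180: heading 270 -> 90
    FD 14.9: (17.485,2.985) -> (17.485,17.885) [heading=90, draw]
    PD: pen down
    -- iteration 3/4 --
    LT 180: heading 90 -> 270
    FD 14.9: (17.485,17.885) -> (17.485,2.985) [heading=270, draw]
    PD: pen down
    -- iteration 4/4 --
    LT 180: heading 270 -> 90
    FD 14.9: (17.485,2.985) -> (17.485,17.885) [heading=90, draw]
    PD: pen down
  ]
  -- iteration 2/2 --
  RT 135: heading 90 -> 315
  RT 180: heading 315 -> 135
  FD 4.4: (17.485,17.885) -> (14.374,20.997) [heading=135, draw]
  REPEAT 4 [
    -- iteration 1/4 --
    LT 180: heading 135 -> 315
    FD 14.9: (14.374,20.997) -> (24.91,10.461) [heading=315, draw]
    PD: pen down
    -- iteration 2/4 --
    LT 180: heading 315 -> 135
    FD 14.9: (24.91,10.461) -> (14.374,20.997) [heading=135, draw]
    PD: pen down
    -- iteration 3/4 --
    LT 180: heading 135 -> 315
    FD 14.9: (14.374,20.997) -> (24.91,10.461) [heading=315, draw]
    PD: pen down
    -- iteration 4/4 --
    LT 180: heading 315 -> 135
    FD 14.9: (24.91,10.461) -> (14.374,20.997) [heading=135, draw]
    PD: pen down
  ]
]
PU: pen up
Final: pos=(14.374,20.997), heading=135, 11 segment(s) drawn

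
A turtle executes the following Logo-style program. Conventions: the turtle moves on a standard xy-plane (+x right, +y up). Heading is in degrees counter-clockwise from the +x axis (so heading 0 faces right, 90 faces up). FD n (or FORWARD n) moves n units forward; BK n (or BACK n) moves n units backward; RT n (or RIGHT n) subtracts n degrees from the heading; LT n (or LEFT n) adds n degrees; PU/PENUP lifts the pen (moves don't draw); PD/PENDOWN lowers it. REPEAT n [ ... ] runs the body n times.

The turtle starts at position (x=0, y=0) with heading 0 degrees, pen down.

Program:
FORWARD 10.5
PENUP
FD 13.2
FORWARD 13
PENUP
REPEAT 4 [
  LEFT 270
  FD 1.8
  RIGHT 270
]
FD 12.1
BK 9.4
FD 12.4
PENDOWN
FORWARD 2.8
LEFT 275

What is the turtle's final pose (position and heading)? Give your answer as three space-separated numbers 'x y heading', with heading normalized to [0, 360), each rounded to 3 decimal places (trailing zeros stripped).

Answer: 54.6 -7.2 275

Derivation:
Executing turtle program step by step:
Start: pos=(0,0), heading=0, pen down
FD 10.5: (0,0) -> (10.5,0) [heading=0, draw]
PU: pen up
FD 13.2: (10.5,0) -> (23.7,0) [heading=0, move]
FD 13: (23.7,0) -> (36.7,0) [heading=0, move]
PU: pen up
REPEAT 4 [
  -- iteration 1/4 --
  LT 270: heading 0 -> 270
  FD 1.8: (36.7,0) -> (36.7,-1.8) [heading=270, move]
  RT 270: heading 270 -> 0
  -- iteration 2/4 --
  LT 270: heading 0 -> 270
  FD 1.8: (36.7,-1.8) -> (36.7,-3.6) [heading=270, move]
  RT 270: heading 270 -> 0
  -- iteration 3/4 --
  LT 270: heading 0 -> 270
  FD 1.8: (36.7,-3.6) -> (36.7,-5.4) [heading=270, move]
  RT 270: heading 270 -> 0
  -- iteration 4/4 --
  LT 270: heading 0 -> 270
  FD 1.8: (36.7,-5.4) -> (36.7,-7.2) [heading=270, move]
  RT 270: heading 270 -> 0
]
FD 12.1: (36.7,-7.2) -> (48.8,-7.2) [heading=0, move]
BK 9.4: (48.8,-7.2) -> (39.4,-7.2) [heading=0, move]
FD 12.4: (39.4,-7.2) -> (51.8,-7.2) [heading=0, move]
PD: pen down
FD 2.8: (51.8,-7.2) -> (54.6,-7.2) [heading=0, draw]
LT 275: heading 0 -> 275
Final: pos=(54.6,-7.2), heading=275, 2 segment(s) drawn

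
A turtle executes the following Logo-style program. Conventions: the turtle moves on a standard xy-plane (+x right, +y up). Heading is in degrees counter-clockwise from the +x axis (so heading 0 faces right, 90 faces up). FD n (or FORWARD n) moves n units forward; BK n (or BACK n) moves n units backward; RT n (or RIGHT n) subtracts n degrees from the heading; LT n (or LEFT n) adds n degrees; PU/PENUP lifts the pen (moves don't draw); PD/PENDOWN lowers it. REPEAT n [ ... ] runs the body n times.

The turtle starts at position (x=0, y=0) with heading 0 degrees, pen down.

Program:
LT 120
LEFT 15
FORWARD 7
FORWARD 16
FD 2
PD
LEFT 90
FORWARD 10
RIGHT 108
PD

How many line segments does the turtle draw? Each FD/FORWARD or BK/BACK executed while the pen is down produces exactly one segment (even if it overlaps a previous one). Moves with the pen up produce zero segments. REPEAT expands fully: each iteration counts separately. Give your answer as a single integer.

Executing turtle program step by step:
Start: pos=(0,0), heading=0, pen down
LT 120: heading 0 -> 120
LT 15: heading 120 -> 135
FD 7: (0,0) -> (-4.95,4.95) [heading=135, draw]
FD 16: (-4.95,4.95) -> (-16.263,16.263) [heading=135, draw]
FD 2: (-16.263,16.263) -> (-17.678,17.678) [heading=135, draw]
PD: pen down
LT 90: heading 135 -> 225
FD 10: (-17.678,17.678) -> (-24.749,10.607) [heading=225, draw]
RT 108: heading 225 -> 117
PD: pen down
Final: pos=(-24.749,10.607), heading=117, 4 segment(s) drawn
Segments drawn: 4

Answer: 4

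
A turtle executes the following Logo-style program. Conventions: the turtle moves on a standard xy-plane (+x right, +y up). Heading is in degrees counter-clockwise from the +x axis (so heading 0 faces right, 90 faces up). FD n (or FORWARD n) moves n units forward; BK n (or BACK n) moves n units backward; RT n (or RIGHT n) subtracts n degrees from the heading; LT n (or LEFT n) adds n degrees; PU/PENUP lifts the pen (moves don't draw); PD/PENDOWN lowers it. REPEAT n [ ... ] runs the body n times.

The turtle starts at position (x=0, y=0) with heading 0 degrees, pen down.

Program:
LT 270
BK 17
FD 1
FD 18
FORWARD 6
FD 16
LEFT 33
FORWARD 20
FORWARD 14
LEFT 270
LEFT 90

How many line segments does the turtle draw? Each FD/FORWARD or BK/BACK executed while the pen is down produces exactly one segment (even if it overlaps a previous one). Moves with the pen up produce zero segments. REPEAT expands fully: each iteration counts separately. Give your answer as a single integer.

Answer: 7

Derivation:
Executing turtle program step by step:
Start: pos=(0,0), heading=0, pen down
LT 270: heading 0 -> 270
BK 17: (0,0) -> (0,17) [heading=270, draw]
FD 1: (0,17) -> (0,16) [heading=270, draw]
FD 18: (0,16) -> (0,-2) [heading=270, draw]
FD 6: (0,-2) -> (0,-8) [heading=270, draw]
FD 16: (0,-8) -> (0,-24) [heading=270, draw]
LT 33: heading 270 -> 303
FD 20: (0,-24) -> (10.893,-40.773) [heading=303, draw]
FD 14: (10.893,-40.773) -> (18.518,-52.515) [heading=303, draw]
LT 270: heading 303 -> 213
LT 90: heading 213 -> 303
Final: pos=(18.518,-52.515), heading=303, 7 segment(s) drawn
Segments drawn: 7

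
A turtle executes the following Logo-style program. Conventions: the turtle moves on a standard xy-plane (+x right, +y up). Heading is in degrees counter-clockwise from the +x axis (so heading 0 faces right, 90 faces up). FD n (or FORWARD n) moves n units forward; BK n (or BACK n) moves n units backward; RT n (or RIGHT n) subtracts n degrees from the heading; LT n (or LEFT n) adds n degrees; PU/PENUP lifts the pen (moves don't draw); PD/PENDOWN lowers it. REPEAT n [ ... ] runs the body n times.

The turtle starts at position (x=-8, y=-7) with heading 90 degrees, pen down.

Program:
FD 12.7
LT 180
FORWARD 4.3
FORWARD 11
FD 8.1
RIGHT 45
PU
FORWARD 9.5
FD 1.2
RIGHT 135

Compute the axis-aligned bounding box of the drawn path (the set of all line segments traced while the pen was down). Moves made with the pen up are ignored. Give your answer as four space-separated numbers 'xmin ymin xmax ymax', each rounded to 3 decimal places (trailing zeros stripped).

Executing turtle program step by step:
Start: pos=(-8,-7), heading=90, pen down
FD 12.7: (-8,-7) -> (-8,5.7) [heading=90, draw]
LT 180: heading 90 -> 270
FD 4.3: (-8,5.7) -> (-8,1.4) [heading=270, draw]
FD 11: (-8,1.4) -> (-8,-9.6) [heading=270, draw]
FD 8.1: (-8,-9.6) -> (-8,-17.7) [heading=270, draw]
RT 45: heading 270 -> 225
PU: pen up
FD 9.5: (-8,-17.7) -> (-14.718,-24.418) [heading=225, move]
FD 1.2: (-14.718,-24.418) -> (-15.566,-25.266) [heading=225, move]
RT 135: heading 225 -> 90
Final: pos=(-15.566,-25.266), heading=90, 4 segment(s) drawn

Segment endpoints: x in {-8, -8, -8, -8}, y in {-17.7, -9.6, -7, 1.4, 5.7}
xmin=-8, ymin=-17.7, xmax=-8, ymax=5.7

Answer: -8 -17.7 -8 5.7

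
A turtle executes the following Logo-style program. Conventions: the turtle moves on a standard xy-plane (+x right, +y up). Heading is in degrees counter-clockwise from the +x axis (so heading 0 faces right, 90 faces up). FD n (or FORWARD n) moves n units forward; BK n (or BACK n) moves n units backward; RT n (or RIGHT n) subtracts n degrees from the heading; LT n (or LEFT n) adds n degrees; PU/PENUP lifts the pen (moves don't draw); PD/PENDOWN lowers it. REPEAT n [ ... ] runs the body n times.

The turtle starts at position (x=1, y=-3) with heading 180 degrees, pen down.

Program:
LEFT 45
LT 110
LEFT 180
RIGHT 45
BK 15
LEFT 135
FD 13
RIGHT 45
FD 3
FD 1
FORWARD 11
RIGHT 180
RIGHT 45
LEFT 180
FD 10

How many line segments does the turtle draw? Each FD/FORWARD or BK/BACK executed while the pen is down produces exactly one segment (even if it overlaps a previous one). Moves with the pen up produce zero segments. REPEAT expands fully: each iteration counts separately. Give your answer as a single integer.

Answer: 6

Derivation:
Executing turtle program step by step:
Start: pos=(1,-3), heading=180, pen down
LT 45: heading 180 -> 225
LT 110: heading 225 -> 335
LT 180: heading 335 -> 155
RT 45: heading 155 -> 110
BK 15: (1,-3) -> (6.13,-17.095) [heading=110, draw]
LT 135: heading 110 -> 245
FD 13: (6.13,-17.095) -> (0.636,-28.877) [heading=245, draw]
RT 45: heading 245 -> 200
FD 3: (0.636,-28.877) -> (-2.183,-29.903) [heading=200, draw]
FD 1: (-2.183,-29.903) -> (-3.123,-30.245) [heading=200, draw]
FD 11: (-3.123,-30.245) -> (-13.459,-34.008) [heading=200, draw]
RT 180: heading 200 -> 20
RT 45: heading 20 -> 335
LT 180: heading 335 -> 155
FD 10: (-13.459,-34.008) -> (-22.522,-29.782) [heading=155, draw]
Final: pos=(-22.522,-29.782), heading=155, 6 segment(s) drawn
Segments drawn: 6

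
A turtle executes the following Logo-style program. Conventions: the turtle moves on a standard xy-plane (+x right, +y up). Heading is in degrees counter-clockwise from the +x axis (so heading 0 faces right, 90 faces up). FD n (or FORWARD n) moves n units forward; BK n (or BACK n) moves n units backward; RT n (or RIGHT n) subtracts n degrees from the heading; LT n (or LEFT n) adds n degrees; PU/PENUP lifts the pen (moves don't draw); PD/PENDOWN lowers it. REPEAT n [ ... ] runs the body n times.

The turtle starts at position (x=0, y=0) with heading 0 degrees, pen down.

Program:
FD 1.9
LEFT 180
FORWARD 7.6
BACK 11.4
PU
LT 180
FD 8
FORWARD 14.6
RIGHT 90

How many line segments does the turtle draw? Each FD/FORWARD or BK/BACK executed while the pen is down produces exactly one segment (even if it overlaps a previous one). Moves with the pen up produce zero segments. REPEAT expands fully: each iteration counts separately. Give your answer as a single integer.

Executing turtle program step by step:
Start: pos=(0,0), heading=0, pen down
FD 1.9: (0,0) -> (1.9,0) [heading=0, draw]
LT 180: heading 0 -> 180
FD 7.6: (1.9,0) -> (-5.7,0) [heading=180, draw]
BK 11.4: (-5.7,0) -> (5.7,0) [heading=180, draw]
PU: pen up
LT 180: heading 180 -> 0
FD 8: (5.7,0) -> (13.7,0) [heading=0, move]
FD 14.6: (13.7,0) -> (28.3,0) [heading=0, move]
RT 90: heading 0 -> 270
Final: pos=(28.3,0), heading=270, 3 segment(s) drawn
Segments drawn: 3

Answer: 3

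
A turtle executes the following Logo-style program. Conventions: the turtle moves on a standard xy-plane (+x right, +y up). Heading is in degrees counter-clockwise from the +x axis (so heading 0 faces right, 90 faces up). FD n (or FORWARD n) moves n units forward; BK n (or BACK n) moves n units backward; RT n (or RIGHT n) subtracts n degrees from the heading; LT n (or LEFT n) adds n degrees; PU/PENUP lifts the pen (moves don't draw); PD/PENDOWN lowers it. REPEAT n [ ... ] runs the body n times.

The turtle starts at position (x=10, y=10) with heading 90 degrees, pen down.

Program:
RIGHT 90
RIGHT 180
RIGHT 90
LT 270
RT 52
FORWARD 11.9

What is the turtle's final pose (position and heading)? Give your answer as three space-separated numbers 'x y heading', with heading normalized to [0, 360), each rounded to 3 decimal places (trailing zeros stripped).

Answer: 17.326 0.623 308

Derivation:
Executing turtle program step by step:
Start: pos=(10,10), heading=90, pen down
RT 90: heading 90 -> 0
RT 180: heading 0 -> 180
RT 90: heading 180 -> 90
LT 270: heading 90 -> 0
RT 52: heading 0 -> 308
FD 11.9: (10,10) -> (17.326,0.623) [heading=308, draw]
Final: pos=(17.326,0.623), heading=308, 1 segment(s) drawn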